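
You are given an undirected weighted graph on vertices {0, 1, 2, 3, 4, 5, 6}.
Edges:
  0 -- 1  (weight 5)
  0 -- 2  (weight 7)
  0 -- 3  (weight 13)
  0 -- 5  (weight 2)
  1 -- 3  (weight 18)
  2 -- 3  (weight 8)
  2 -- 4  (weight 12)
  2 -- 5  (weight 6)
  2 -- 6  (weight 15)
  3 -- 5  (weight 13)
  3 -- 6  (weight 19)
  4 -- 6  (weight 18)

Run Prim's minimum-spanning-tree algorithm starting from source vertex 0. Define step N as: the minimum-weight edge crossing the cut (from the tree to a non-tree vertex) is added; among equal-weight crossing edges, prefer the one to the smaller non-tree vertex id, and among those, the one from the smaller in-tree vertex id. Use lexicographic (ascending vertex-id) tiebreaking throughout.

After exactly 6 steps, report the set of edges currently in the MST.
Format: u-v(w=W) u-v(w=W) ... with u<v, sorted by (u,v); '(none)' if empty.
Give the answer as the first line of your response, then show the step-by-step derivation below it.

0-1(w=5) 0-5(w=2) 2-3(w=8) 2-4(w=12) 2-5(w=6) 2-6(w=15)

step 1: add edge 0-5 (w=2); MST = {0-5(w=2)}
step 2: add edge 0-1 (w=5); MST = {0-1(w=5) 0-5(w=2)}
step 3: add edge 2-5 (w=6); MST = {0-1(w=5) 0-5(w=2) 2-5(w=6)}
step 4: add edge 2-3 (w=8); MST = {0-1(w=5) 0-5(w=2) 2-3(w=8) 2-5(w=6)}
step 5: add edge 2-4 (w=12); MST = {0-1(w=5) 0-5(w=2) 2-3(w=8) 2-4(w=12) 2-5(w=6)}
step 6: add edge 2-6 (w=15); MST = {0-1(w=5) 0-5(w=2) 2-3(w=8) 2-4(w=12) 2-5(w=6) 2-6(w=15)}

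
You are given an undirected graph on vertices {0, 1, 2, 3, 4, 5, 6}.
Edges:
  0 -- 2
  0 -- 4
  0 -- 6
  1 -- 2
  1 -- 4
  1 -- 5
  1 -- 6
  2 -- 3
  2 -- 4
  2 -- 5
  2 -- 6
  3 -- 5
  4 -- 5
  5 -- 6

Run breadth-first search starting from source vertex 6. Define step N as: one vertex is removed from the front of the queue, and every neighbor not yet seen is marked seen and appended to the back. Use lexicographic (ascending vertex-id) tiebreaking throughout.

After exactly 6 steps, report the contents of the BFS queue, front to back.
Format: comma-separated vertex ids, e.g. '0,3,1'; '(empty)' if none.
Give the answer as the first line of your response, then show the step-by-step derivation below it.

3

step 1: dequeue 6; queue=[0,1,2,5]; order=6
step 2: dequeue 0; queue=[1,2,5,4]; order=6,0
step 3: dequeue 1; queue=[2,5,4]; order=6,0,1
step 4: dequeue 2; queue=[5,4,3]; order=6,0,1,2
step 5: dequeue 5; queue=[4,3]; order=6,0,1,2,5
step 6: dequeue 4; queue=[3]; order=6,0,1,2,5,4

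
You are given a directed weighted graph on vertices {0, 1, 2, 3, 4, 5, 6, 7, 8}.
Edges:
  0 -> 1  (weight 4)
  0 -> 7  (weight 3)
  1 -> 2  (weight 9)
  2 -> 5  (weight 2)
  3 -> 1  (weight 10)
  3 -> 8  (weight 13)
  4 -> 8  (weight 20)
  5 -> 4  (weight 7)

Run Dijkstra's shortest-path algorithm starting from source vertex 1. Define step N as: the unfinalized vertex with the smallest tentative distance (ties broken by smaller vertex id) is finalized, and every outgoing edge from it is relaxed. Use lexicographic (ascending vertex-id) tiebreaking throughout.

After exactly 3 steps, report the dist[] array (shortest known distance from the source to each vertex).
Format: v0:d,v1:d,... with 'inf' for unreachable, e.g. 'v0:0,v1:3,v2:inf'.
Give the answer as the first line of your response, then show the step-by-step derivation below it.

v0:inf,v1:0,v2:9,v3:inf,v4:18,v5:11,v6:inf,v7:inf,v8:inf

step 1: dist = v0:inf,v1:0,v2:9,v3:inf,v4:inf,v5:inf,v6:inf,v7:inf,v8:inf
step 2: dist = v0:inf,v1:0,v2:9,v3:inf,v4:inf,v5:11,v6:inf,v7:inf,v8:inf
step 3: dist = v0:inf,v1:0,v2:9,v3:inf,v4:18,v5:11,v6:inf,v7:inf,v8:inf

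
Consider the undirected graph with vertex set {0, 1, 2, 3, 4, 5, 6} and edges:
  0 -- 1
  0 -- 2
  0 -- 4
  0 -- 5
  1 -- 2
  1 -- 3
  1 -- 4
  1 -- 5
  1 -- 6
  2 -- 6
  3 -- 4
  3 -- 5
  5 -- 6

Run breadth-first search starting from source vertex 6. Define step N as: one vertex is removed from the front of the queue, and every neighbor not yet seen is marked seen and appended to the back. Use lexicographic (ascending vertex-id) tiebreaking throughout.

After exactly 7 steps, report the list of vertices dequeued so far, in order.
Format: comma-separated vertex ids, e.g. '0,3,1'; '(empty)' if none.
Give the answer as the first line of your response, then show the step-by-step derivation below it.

6,1,2,5,0,3,4

step 1: dequeue 6; queue=[1,2,5]; order=6
step 2: dequeue 1; queue=[2,5,0,3,4]; order=6,1
step 3: dequeue 2; queue=[5,0,3,4]; order=6,1,2
step 4: dequeue 5; queue=[0,3,4]; order=6,1,2,5
step 5: dequeue 0; queue=[3,4]; order=6,1,2,5,0
step 6: dequeue 3; queue=[4]; order=6,1,2,5,0,3
step 7: dequeue 4; queue=[(empty)]; order=6,1,2,5,0,3,4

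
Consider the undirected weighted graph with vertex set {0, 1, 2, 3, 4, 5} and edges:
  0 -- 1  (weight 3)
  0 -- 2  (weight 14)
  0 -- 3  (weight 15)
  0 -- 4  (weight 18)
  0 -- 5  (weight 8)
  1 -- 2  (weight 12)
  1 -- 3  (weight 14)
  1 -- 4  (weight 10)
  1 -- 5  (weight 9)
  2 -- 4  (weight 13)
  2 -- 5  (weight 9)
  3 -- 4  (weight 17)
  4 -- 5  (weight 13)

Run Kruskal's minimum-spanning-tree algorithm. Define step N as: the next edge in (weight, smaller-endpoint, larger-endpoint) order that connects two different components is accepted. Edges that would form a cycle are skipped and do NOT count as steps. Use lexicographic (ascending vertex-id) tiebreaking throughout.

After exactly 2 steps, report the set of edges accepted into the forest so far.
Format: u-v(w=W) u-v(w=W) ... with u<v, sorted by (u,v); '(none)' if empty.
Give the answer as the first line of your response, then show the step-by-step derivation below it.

0-1(w=3) 0-5(w=8)

step 1: add edge 0-1 (w=3); MST = {0-1(w=3)}
step 2: add edge 0-5 (w=8); MST = {0-1(w=3) 0-5(w=8)}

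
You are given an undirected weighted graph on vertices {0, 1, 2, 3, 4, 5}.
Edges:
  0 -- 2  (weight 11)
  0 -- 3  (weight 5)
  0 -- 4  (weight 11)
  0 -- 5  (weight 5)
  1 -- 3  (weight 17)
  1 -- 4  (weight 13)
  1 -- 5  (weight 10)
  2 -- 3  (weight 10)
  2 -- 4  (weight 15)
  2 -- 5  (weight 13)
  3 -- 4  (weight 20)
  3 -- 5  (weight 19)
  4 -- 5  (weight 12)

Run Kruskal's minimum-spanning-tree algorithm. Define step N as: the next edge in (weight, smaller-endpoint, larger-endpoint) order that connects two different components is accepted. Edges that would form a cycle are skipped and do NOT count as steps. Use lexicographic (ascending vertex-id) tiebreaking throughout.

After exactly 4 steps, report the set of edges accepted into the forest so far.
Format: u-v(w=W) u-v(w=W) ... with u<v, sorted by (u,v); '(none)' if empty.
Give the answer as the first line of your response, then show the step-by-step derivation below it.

0-3(w=5) 0-5(w=5) 1-5(w=10) 2-3(w=10)

step 1: add edge 0-3 (w=5); MST = {0-3(w=5)}
step 2: add edge 0-5 (w=5); MST = {0-3(w=5) 0-5(w=5)}
step 3: add edge 1-5 (w=10); MST = {0-3(w=5) 0-5(w=5) 1-5(w=10)}
step 4: add edge 2-3 (w=10); MST = {0-3(w=5) 0-5(w=5) 1-5(w=10) 2-3(w=10)}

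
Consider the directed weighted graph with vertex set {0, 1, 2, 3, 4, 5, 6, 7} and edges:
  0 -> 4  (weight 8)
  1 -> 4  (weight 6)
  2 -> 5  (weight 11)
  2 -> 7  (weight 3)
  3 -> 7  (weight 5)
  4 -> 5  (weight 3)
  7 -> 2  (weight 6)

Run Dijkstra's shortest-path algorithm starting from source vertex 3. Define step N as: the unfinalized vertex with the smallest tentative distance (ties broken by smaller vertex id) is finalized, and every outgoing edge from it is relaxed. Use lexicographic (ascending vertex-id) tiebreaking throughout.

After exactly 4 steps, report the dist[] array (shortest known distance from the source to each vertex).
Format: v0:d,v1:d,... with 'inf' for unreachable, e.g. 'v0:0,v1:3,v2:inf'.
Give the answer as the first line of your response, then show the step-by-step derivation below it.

v0:inf,v1:inf,v2:11,v3:0,v4:inf,v5:22,v6:inf,v7:5

step 1: dist = v0:inf,v1:inf,v2:inf,v3:0,v4:inf,v5:inf,v6:inf,v7:5
step 2: dist = v0:inf,v1:inf,v2:11,v3:0,v4:inf,v5:inf,v6:inf,v7:5
step 3: dist = v0:inf,v1:inf,v2:11,v3:0,v4:inf,v5:22,v6:inf,v7:5
step 4: dist = v0:inf,v1:inf,v2:11,v3:0,v4:inf,v5:22,v6:inf,v7:5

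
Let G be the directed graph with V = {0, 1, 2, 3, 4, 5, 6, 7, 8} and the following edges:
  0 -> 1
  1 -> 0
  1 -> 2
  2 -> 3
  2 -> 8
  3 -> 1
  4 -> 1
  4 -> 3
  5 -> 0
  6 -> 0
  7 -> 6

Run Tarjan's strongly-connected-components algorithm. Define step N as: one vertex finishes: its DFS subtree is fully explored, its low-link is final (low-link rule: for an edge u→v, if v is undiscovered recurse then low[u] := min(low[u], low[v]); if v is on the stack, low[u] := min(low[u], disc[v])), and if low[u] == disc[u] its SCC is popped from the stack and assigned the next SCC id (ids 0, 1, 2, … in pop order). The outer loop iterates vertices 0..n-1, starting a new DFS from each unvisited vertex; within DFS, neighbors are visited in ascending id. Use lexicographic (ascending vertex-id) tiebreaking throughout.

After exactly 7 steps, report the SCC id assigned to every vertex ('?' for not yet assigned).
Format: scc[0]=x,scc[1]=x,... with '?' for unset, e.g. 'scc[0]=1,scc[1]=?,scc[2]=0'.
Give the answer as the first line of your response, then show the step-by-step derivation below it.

scc[0]=1,scc[1]=1,scc[2]=1,scc[3]=1,scc[4]=2,scc[5]=3,scc[6]=?,scc[7]=?,scc[8]=0

step 1: low=(low[0]=0,low[1]=0,low[2]=2,low[3]=1,low[4]=?,low[5]=?,low[6]=?,low[7]=?,low[8]=?); scc=(scc[0]=?,scc[1]=?,scc[2]=?,scc[3]=?,scc[4]=?,scc[5]=?,scc[6]=?,scc[7]=?,scc[8]=?)
step 2: low=(low[0]=0,low[1]=0,low[2]=1,low[3]=1,low[4]=?,low[5]=?,low[6]=?,low[7]=?,low[8]=4); scc=(scc[0]=?,scc[1]=?,scc[2]=?,scc[3]=?,scc[4]=?,scc[5]=?,scc[6]=?,scc[7]=?,scc[8]=0)
step 3: low=(low[0]=0,low[1]=0,low[2]=1,low[3]=1,low[4]=?,low[5]=?,low[6]=?,low[7]=?,low[8]=4); scc=(scc[0]=?,scc[1]=?,scc[2]=?,scc[3]=?,scc[4]=?,scc[5]=?,scc[6]=?,scc[7]=?,scc[8]=0)
step 4: low=(low[0]=0,low[1]=0,low[2]=1,low[3]=1,low[4]=?,low[5]=?,low[6]=?,low[7]=?,low[8]=4); scc=(scc[0]=?,scc[1]=?,scc[2]=?,scc[3]=?,scc[4]=?,scc[5]=?,scc[6]=?,scc[7]=?,scc[8]=0)
step 5: low=(low[0]=0,low[1]=0,low[2]=1,low[3]=1,low[4]=?,low[5]=?,low[6]=?,low[7]=?,low[8]=4); scc=(scc[0]=1,scc[1]=1,scc[2]=1,scc[3]=1,scc[4]=?,scc[5]=?,scc[6]=?,scc[7]=?,scc[8]=0)
step 6: low=(low[0]=0,low[1]=0,low[2]=1,low[3]=1,low[4]=5,low[5]=?,low[6]=?,low[7]=?,low[8]=4); scc=(scc[0]=1,scc[1]=1,scc[2]=1,scc[3]=1,scc[4]=2,scc[5]=?,scc[6]=?,scc[7]=?,scc[8]=0)
step 7: low=(low[0]=0,low[1]=0,low[2]=1,low[3]=1,low[4]=5,low[5]=6,low[6]=?,low[7]=?,low[8]=4); scc=(scc[0]=1,scc[1]=1,scc[2]=1,scc[3]=1,scc[4]=2,scc[5]=3,scc[6]=?,scc[7]=?,scc[8]=0)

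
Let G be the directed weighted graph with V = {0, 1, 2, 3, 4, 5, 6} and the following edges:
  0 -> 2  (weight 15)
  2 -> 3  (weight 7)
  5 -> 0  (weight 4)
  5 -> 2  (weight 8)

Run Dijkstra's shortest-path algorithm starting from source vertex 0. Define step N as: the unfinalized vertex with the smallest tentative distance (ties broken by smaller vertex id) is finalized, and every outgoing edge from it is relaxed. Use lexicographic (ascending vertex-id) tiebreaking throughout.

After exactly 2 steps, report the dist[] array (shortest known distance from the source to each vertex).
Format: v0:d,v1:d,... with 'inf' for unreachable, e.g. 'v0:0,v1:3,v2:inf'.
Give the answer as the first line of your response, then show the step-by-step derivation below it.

v0:0,v1:inf,v2:15,v3:22,v4:inf,v5:inf,v6:inf

step 1: dist = v0:0,v1:inf,v2:15,v3:inf,v4:inf,v5:inf,v6:inf
step 2: dist = v0:0,v1:inf,v2:15,v3:22,v4:inf,v5:inf,v6:inf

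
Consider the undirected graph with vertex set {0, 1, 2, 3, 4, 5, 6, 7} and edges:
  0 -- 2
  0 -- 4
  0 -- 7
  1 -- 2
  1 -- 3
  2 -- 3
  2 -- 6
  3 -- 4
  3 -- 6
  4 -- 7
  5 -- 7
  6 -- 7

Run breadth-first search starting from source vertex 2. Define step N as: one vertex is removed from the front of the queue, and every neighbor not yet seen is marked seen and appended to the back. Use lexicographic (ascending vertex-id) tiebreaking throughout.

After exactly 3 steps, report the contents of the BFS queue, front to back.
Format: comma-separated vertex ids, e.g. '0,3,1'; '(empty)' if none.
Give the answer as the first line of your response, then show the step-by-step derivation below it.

3,6,4,7

step 1: dequeue 2; queue=[0,1,3,6]; order=2
step 2: dequeue 0; queue=[1,3,6,4,7]; order=2,0
step 3: dequeue 1; queue=[3,6,4,7]; order=2,0,1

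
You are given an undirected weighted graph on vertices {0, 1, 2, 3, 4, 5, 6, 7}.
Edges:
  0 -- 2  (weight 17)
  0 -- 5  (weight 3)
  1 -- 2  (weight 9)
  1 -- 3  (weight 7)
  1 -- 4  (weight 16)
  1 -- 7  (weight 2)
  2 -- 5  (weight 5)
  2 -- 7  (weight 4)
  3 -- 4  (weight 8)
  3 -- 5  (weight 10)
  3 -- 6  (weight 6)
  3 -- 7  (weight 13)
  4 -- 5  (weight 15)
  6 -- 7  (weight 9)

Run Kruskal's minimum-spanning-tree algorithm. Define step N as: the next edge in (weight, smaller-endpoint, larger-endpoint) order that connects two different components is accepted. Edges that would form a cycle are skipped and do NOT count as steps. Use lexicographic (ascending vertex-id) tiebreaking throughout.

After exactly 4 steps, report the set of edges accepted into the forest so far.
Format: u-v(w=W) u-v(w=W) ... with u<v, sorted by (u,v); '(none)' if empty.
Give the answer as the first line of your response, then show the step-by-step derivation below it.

0-5(w=3) 1-7(w=2) 2-5(w=5) 2-7(w=4)

step 1: add edge 1-7 (w=2); MST = {1-7(w=2)}
step 2: add edge 0-5 (w=3); MST = {0-5(w=3) 1-7(w=2)}
step 3: add edge 2-7 (w=4); MST = {0-5(w=3) 1-7(w=2) 2-7(w=4)}
step 4: add edge 2-5 (w=5); MST = {0-5(w=3) 1-7(w=2) 2-5(w=5) 2-7(w=4)}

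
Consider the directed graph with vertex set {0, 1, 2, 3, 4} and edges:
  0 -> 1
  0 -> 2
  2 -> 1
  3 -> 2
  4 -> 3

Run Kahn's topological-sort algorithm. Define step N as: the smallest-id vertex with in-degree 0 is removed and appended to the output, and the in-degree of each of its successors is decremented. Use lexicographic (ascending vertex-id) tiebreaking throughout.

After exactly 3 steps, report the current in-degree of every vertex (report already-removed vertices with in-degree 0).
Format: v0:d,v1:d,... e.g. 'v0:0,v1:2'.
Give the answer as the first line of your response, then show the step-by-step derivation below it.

v0:0,v1:1,v2:0,v3:0,v4:0

step 1: output 0; order=[0]; indeg=(0,1,1,1,0)
step 2: output 4; order=[0,4]; indeg=(0,1,1,0,0)
step 3: output 3; order=[0,4,3]; indeg=(0,1,0,0,0)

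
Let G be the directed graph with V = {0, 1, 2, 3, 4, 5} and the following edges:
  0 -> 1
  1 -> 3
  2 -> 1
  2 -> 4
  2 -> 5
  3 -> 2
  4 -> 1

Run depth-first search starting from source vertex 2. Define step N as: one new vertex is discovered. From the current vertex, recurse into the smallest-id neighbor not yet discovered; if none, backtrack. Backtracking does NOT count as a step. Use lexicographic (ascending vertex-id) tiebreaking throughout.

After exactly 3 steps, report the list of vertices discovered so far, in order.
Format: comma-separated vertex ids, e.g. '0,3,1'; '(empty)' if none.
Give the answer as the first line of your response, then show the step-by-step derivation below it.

2,1,3

step 1: discover 2; path=2; order=2
step 2: discover 1; path=2>1; order=2,1
step 3: discover 3; path=2>1>3; order=2,1,3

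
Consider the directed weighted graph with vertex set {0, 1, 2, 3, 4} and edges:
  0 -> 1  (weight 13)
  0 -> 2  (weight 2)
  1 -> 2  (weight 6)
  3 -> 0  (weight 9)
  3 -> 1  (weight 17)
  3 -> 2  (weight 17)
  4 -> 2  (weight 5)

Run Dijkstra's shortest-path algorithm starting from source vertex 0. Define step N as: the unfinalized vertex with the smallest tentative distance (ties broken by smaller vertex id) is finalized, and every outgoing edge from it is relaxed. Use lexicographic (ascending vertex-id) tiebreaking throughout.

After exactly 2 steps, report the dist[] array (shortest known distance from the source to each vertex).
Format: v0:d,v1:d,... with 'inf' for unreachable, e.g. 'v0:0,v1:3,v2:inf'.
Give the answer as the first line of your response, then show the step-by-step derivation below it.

v0:0,v1:13,v2:2,v3:inf,v4:inf

step 1: dist = v0:0,v1:13,v2:2,v3:inf,v4:inf
step 2: dist = v0:0,v1:13,v2:2,v3:inf,v4:inf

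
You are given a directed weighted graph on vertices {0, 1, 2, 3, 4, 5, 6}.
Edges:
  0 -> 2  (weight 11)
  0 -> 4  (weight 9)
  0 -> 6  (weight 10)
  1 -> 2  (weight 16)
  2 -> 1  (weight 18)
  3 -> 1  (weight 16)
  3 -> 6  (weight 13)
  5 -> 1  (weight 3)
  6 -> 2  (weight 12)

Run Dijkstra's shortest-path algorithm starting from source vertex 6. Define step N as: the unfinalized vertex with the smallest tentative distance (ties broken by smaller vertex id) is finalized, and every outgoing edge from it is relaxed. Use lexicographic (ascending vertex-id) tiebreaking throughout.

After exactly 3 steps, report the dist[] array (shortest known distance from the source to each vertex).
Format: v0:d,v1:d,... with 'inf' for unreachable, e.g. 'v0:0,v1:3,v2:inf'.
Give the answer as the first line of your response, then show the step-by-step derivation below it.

v0:inf,v1:30,v2:12,v3:inf,v4:inf,v5:inf,v6:0

step 1: dist = v0:inf,v1:inf,v2:12,v3:inf,v4:inf,v5:inf,v6:0
step 2: dist = v0:inf,v1:30,v2:12,v3:inf,v4:inf,v5:inf,v6:0
step 3: dist = v0:inf,v1:30,v2:12,v3:inf,v4:inf,v5:inf,v6:0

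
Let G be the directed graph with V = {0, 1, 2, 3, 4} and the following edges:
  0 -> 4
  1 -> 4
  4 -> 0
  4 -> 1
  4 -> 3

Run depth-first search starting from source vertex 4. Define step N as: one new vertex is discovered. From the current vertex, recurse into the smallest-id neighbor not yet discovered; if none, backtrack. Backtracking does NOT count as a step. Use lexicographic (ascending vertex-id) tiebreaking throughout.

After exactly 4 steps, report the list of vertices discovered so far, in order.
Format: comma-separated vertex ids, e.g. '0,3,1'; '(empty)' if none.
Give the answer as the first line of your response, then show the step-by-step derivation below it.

4,0,1,3

step 1: discover 4; path=4; order=4
step 2: discover 0; path=4>0; order=4,0
step 3: discover 1; path=4>1; order=4,0,1
step 4: discover 3; path=4>3; order=4,0,1,3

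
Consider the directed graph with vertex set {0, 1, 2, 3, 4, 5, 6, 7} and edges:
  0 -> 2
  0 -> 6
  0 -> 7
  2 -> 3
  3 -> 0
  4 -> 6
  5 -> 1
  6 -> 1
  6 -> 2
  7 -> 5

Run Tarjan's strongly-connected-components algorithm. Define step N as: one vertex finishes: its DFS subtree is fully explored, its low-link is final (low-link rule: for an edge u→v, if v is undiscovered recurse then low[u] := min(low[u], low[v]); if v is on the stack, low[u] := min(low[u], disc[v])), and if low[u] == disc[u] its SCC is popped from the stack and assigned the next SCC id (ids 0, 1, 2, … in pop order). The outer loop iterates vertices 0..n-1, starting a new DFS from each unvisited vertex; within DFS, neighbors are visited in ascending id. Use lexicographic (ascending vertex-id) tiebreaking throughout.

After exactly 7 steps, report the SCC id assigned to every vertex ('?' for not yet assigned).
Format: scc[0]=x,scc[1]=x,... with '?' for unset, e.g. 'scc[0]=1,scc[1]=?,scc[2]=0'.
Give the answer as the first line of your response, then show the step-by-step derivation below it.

scc[0]=3,scc[1]=0,scc[2]=3,scc[3]=3,scc[4]=?,scc[5]=1,scc[6]=3,scc[7]=2

step 1: low=(low[0]=0,low[1]=?,low[2]=1,low[3]=0,low[4]=?,low[5]=?,low[6]=?,low[7]=?); scc=(scc[0]=?,scc[1]=?,scc[2]=?,scc[3]=?,scc[4]=?,scc[5]=?,scc[6]=?,scc[7]=?)
step 2: low=(low[0]=0,low[1]=?,low[2]=0,low[3]=0,low[4]=?,low[5]=?,low[6]=?,low[7]=?); scc=(scc[0]=?,scc[1]=?,scc[2]=?,scc[3]=?,scc[4]=?,scc[5]=?,scc[6]=?,scc[7]=?)
step 3: low=(low[0]=0,low[1]=4,low[2]=0,low[3]=0,low[4]=?,low[5]=?,low[6]=3,low[7]=?); scc=(scc[0]=?,scc[1]=0,scc[2]=?,scc[3]=?,scc[4]=?,scc[5]=?,scc[6]=?,scc[7]=?)
step 4: low=(low[0]=0,low[1]=4,low[2]=0,low[3]=0,low[4]=?,low[5]=?,low[6]=1,low[7]=?); scc=(scc[0]=?,scc[1]=0,scc[2]=?,scc[3]=?,scc[4]=?,scc[5]=?,scc[6]=?,scc[7]=?)
step 5: low=(low[0]=0,low[1]=4,low[2]=0,low[3]=0,low[4]=?,low[5]=6,low[6]=1,low[7]=5); scc=(scc[0]=?,scc[1]=0,scc[2]=?,scc[3]=?,scc[4]=?,scc[5]=1,scc[6]=?,scc[7]=?)
step 6: low=(low[0]=0,low[1]=4,low[2]=0,low[3]=0,low[4]=?,low[5]=6,low[6]=1,low[7]=5); scc=(scc[0]=?,scc[1]=0,scc[2]=?,scc[3]=?,scc[4]=?,scc[5]=1,scc[6]=?,scc[7]=2)
step 7: low=(low[0]=0,low[1]=4,low[2]=0,low[3]=0,low[4]=?,low[5]=6,low[6]=1,low[7]=5); scc=(scc[0]=3,scc[1]=0,scc[2]=3,scc[3]=3,scc[4]=?,scc[5]=1,scc[6]=3,scc[7]=2)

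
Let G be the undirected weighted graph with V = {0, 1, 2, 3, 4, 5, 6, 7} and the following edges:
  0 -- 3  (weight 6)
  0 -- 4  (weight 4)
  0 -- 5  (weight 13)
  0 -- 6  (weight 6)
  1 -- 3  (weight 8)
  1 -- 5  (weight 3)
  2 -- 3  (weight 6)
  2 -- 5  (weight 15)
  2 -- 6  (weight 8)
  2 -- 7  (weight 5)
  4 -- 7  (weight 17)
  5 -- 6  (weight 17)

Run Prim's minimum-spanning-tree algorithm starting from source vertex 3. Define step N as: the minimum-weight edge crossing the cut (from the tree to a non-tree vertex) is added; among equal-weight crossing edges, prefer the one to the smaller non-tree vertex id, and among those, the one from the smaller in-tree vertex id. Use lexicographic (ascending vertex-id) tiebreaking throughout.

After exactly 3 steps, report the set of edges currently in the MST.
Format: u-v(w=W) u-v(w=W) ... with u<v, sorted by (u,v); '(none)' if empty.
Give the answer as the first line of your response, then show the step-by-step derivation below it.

0-3(w=6) 0-4(w=4) 2-3(w=6)

step 1: add edge 0-3 (w=6); MST = {0-3(w=6)}
step 2: add edge 0-4 (w=4); MST = {0-3(w=6) 0-4(w=4)}
step 3: add edge 2-3 (w=6); MST = {0-3(w=6) 0-4(w=4) 2-3(w=6)}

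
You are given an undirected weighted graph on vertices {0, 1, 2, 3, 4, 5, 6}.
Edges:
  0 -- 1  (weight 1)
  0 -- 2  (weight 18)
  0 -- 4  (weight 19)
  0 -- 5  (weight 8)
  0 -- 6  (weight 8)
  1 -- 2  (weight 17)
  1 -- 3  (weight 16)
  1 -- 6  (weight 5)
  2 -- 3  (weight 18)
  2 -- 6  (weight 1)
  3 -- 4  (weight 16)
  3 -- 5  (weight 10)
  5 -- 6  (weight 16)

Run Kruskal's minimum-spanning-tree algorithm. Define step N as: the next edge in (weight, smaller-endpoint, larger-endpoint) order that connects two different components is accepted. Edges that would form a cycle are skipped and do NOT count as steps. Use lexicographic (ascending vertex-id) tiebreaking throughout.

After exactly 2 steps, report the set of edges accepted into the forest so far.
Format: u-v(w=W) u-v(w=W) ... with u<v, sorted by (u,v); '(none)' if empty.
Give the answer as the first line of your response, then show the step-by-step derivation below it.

0-1(w=1) 2-6(w=1)

step 1: add edge 0-1 (w=1); MST = {0-1(w=1)}
step 2: add edge 2-6 (w=1); MST = {0-1(w=1) 2-6(w=1)}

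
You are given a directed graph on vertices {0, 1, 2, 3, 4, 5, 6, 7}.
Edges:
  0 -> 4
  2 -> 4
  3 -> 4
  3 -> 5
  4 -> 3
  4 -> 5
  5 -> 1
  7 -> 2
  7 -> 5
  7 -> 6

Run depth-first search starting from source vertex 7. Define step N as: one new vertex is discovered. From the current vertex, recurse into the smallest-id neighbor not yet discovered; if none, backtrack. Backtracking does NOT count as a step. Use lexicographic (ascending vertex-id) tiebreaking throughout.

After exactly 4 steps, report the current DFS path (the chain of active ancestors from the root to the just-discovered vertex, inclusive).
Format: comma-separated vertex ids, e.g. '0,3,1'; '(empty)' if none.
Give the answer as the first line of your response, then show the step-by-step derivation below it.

7,2,4,3

step 1: discover 7; path=7; order=7
step 2: discover 2; path=7>2; order=7,2
step 3: discover 4; path=7>2>4; order=7,2,4
step 4: discover 3; path=7>2>4>3; order=7,2,4,3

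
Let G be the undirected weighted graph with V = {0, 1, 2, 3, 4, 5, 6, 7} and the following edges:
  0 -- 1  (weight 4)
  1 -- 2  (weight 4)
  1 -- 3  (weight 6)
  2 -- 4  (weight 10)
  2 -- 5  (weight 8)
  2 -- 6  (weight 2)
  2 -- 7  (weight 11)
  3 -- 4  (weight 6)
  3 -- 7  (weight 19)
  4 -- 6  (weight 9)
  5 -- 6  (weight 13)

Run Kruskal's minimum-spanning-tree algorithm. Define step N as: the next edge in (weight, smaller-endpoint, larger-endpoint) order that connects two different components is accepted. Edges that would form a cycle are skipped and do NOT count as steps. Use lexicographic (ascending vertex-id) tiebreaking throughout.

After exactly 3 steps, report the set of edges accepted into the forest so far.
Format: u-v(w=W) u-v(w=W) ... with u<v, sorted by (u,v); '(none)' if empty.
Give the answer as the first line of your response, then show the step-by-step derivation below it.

0-1(w=4) 1-2(w=4) 2-6(w=2)

step 1: add edge 2-6 (w=2); MST = {2-6(w=2)}
step 2: add edge 0-1 (w=4); MST = {0-1(w=4) 2-6(w=2)}
step 3: add edge 1-2 (w=4); MST = {0-1(w=4) 1-2(w=4) 2-6(w=2)}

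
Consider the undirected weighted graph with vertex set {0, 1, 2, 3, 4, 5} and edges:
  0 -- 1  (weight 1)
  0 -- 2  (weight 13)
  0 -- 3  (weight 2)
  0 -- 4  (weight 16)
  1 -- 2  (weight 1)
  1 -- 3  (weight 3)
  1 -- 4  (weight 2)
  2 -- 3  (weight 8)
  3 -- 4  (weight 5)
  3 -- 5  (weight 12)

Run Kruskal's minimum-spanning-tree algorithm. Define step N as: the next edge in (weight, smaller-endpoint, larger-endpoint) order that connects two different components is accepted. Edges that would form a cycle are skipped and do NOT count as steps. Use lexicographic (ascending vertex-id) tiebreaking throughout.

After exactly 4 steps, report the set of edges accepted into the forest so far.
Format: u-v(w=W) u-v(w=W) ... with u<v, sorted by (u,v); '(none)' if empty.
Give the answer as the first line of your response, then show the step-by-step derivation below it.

0-1(w=1) 0-3(w=2) 1-2(w=1) 1-4(w=2)

step 1: add edge 0-1 (w=1); MST = {0-1(w=1)}
step 2: add edge 1-2 (w=1); MST = {0-1(w=1) 1-2(w=1)}
step 3: add edge 0-3 (w=2); MST = {0-1(w=1) 0-3(w=2) 1-2(w=1)}
step 4: add edge 1-4 (w=2); MST = {0-1(w=1) 0-3(w=2) 1-2(w=1) 1-4(w=2)}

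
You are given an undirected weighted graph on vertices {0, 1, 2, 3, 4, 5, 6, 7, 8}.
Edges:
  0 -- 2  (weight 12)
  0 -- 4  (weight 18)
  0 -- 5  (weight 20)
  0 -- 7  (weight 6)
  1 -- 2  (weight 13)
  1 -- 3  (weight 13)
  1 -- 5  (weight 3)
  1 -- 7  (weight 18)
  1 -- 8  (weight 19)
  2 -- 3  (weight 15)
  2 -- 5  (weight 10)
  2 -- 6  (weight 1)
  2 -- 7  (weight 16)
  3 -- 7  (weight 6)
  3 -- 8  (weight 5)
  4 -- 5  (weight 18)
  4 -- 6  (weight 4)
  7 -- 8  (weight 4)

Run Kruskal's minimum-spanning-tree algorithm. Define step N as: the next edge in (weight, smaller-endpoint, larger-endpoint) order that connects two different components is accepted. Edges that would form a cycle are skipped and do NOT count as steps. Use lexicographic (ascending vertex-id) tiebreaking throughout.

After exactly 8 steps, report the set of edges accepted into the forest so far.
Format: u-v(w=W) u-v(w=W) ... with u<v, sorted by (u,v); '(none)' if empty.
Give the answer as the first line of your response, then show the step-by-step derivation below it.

0-2(w=12) 0-7(w=6) 1-5(w=3) 2-5(w=10) 2-6(w=1) 3-8(w=5) 4-6(w=4) 7-8(w=4)

step 1: add edge 2-6 (w=1); MST = {2-6(w=1)}
step 2: add edge 1-5 (w=3); MST = {1-5(w=3) 2-6(w=1)}
step 3: add edge 4-6 (w=4); MST = {1-5(w=3) 2-6(w=1) 4-6(w=4)}
step 4: add edge 7-8 (w=4); MST = {1-5(w=3) 2-6(w=1) 4-6(w=4) 7-8(w=4)}
step 5: add edge 3-8 (w=5); MST = {1-5(w=3) 2-6(w=1) 3-8(w=5) 4-6(w=4) 7-8(w=4)}
step 6: add edge 0-7 (w=6); MST = {0-7(w=6) 1-5(w=3) 2-6(w=1) 3-8(w=5) 4-6(w=4) 7-8(w=4)}
step 7: add edge 2-5 (w=10); MST = {0-7(w=6) 1-5(w=3) 2-5(w=10) 2-6(w=1) 3-8(w=5) 4-6(w=4) 7-8(w=4)}
step 8: add edge 0-2 (w=12); MST = {0-2(w=12) 0-7(w=6) 1-5(w=3) 2-5(w=10) 2-6(w=1) 3-8(w=5) 4-6(w=4) 7-8(w=4)}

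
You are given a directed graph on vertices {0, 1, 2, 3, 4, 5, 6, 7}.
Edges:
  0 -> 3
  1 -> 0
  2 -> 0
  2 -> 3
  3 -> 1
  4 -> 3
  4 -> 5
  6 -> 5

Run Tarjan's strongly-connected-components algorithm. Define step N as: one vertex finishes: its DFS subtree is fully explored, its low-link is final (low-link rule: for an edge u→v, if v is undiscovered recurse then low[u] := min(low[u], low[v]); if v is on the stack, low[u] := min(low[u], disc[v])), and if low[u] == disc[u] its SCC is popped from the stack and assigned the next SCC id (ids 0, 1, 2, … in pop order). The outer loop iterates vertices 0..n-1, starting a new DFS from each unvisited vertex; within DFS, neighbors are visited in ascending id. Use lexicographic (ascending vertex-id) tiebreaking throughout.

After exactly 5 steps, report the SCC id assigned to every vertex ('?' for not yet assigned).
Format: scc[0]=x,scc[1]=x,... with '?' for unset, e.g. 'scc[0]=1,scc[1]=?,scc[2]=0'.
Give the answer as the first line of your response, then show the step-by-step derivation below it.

scc[0]=0,scc[1]=0,scc[2]=1,scc[3]=0,scc[4]=?,scc[5]=2,scc[6]=?,scc[7]=?

step 1: low=(low[0]=0,low[1]=0,low[2]=?,low[3]=1,low[4]=?,low[5]=?,low[6]=?,low[7]=?); scc=(scc[0]=?,scc[1]=?,scc[2]=?,scc[3]=?,scc[4]=?,scc[5]=?,scc[6]=?,scc[7]=?)
step 2: low=(low[0]=0,low[1]=0,low[2]=?,low[3]=0,low[4]=?,low[5]=?,low[6]=?,low[7]=?); scc=(scc[0]=?,scc[1]=?,scc[2]=?,scc[3]=?,scc[4]=?,scc[5]=?,scc[6]=?,scc[7]=?)
step 3: low=(low[0]=0,low[1]=0,low[2]=?,low[3]=0,low[4]=?,low[5]=?,low[6]=?,low[7]=?); scc=(scc[0]=0,scc[1]=0,scc[2]=?,scc[3]=0,scc[4]=?,scc[5]=?,scc[6]=?,scc[7]=?)
step 4: low=(low[0]=0,low[1]=0,low[2]=3,low[3]=0,low[4]=?,low[5]=?,low[6]=?,low[7]=?); scc=(scc[0]=0,scc[1]=0,scc[2]=1,scc[3]=0,scc[4]=?,scc[5]=?,scc[6]=?,scc[7]=?)
step 5: low=(low[0]=0,low[1]=0,low[2]=3,low[3]=0,low[4]=4,low[5]=5,low[6]=?,low[7]=?); scc=(scc[0]=0,scc[1]=0,scc[2]=1,scc[3]=0,scc[4]=?,scc[5]=2,scc[6]=?,scc[7]=?)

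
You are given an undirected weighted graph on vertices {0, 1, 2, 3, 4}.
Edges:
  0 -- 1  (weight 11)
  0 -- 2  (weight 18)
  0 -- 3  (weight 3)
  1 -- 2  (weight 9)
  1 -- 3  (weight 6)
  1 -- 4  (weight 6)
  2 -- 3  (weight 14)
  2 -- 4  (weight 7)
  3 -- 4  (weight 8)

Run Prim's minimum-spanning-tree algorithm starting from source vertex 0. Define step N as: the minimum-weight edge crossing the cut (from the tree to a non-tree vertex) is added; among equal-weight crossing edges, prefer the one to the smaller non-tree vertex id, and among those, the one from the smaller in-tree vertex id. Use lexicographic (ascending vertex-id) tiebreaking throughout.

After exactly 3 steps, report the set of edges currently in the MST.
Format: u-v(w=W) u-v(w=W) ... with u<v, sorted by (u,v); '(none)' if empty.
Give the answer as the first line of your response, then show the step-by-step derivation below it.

0-3(w=3) 1-3(w=6) 1-4(w=6)

step 1: add edge 0-3 (w=3); MST = {0-3(w=3)}
step 2: add edge 1-3 (w=6); MST = {0-3(w=3) 1-3(w=6)}
step 3: add edge 1-4 (w=6); MST = {0-3(w=3) 1-3(w=6) 1-4(w=6)}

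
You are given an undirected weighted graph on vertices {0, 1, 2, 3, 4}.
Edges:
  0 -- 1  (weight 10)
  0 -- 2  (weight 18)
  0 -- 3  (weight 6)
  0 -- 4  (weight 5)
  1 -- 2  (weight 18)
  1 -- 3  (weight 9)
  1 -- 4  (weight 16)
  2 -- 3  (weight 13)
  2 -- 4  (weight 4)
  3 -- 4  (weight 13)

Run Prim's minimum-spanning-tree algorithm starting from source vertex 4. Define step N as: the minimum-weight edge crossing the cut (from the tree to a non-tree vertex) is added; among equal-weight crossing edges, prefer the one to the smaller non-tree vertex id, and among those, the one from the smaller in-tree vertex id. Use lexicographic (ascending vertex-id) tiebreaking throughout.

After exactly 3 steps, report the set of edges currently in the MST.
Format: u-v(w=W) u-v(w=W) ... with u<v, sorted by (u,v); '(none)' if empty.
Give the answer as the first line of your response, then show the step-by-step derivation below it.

0-3(w=6) 0-4(w=5) 2-4(w=4)

step 1: add edge 2-4 (w=4); MST = {2-4(w=4)}
step 2: add edge 0-4 (w=5); MST = {0-4(w=5) 2-4(w=4)}
step 3: add edge 0-3 (w=6); MST = {0-3(w=6) 0-4(w=5) 2-4(w=4)}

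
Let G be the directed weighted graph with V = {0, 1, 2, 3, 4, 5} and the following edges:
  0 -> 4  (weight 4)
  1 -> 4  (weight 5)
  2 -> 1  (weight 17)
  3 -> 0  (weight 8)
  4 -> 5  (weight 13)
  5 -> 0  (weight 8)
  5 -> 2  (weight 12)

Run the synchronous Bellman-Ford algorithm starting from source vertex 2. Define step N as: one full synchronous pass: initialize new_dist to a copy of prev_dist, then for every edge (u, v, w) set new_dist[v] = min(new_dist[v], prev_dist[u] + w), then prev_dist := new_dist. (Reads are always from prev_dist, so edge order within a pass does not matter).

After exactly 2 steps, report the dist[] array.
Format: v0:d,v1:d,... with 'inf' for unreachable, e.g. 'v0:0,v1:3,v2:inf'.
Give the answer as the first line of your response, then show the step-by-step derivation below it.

v0:inf,v1:17,v2:0,v3:inf,v4:22,v5:inf

step 1: dist = v0:inf,v1:17,v2:0,v3:inf,v4:inf,v5:inf
step 2: dist = v0:inf,v1:17,v2:0,v3:inf,v4:22,v5:inf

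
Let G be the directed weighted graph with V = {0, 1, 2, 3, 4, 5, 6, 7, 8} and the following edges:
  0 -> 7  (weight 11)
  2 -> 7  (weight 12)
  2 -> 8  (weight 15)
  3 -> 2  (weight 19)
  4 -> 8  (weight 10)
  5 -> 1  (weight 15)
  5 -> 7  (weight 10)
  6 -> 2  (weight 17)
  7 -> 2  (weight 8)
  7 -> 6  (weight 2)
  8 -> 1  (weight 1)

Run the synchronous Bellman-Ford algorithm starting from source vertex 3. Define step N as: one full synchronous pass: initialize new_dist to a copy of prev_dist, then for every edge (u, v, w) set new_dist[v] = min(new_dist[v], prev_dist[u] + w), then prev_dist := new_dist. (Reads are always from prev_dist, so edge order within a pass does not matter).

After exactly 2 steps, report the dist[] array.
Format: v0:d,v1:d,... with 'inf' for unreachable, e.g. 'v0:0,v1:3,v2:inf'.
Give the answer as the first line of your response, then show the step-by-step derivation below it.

v0:inf,v1:inf,v2:19,v3:0,v4:inf,v5:inf,v6:inf,v7:31,v8:34

step 1: dist = v0:inf,v1:inf,v2:19,v3:0,v4:inf,v5:inf,v6:inf,v7:inf,v8:inf
step 2: dist = v0:inf,v1:inf,v2:19,v3:0,v4:inf,v5:inf,v6:inf,v7:31,v8:34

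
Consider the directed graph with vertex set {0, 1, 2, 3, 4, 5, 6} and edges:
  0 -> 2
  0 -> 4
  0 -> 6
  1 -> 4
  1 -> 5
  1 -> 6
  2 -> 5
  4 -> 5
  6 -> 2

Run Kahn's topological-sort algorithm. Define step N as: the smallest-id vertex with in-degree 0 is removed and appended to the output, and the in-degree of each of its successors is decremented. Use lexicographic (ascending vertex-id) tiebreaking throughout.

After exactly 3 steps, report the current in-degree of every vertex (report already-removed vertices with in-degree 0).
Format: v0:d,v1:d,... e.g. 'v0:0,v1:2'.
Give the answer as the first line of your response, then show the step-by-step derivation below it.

v0:0,v1:0,v2:1,v3:0,v4:0,v5:2,v6:0

step 1: output 0; order=[0]; indeg=(0,0,1,0,1,3,1)
step 2: output 1; order=[0,1]; indeg=(0,0,1,0,0,2,0)
step 3: output 3; order=[0,1,3]; indeg=(0,0,1,0,0,2,0)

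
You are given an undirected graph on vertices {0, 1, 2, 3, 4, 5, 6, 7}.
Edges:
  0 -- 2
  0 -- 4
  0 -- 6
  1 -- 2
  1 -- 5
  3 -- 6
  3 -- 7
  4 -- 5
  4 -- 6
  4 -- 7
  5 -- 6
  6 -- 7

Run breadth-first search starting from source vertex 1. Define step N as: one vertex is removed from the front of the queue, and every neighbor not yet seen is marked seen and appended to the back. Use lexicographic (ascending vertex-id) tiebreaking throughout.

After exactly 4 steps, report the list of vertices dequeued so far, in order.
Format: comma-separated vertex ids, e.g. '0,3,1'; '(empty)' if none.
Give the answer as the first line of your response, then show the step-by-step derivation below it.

1,2,5,0

step 1: dequeue 1; queue=[2,5]; order=1
step 2: dequeue 2; queue=[5,0]; order=1,2
step 3: dequeue 5; queue=[0,4,6]; order=1,2,5
step 4: dequeue 0; queue=[4,6]; order=1,2,5,0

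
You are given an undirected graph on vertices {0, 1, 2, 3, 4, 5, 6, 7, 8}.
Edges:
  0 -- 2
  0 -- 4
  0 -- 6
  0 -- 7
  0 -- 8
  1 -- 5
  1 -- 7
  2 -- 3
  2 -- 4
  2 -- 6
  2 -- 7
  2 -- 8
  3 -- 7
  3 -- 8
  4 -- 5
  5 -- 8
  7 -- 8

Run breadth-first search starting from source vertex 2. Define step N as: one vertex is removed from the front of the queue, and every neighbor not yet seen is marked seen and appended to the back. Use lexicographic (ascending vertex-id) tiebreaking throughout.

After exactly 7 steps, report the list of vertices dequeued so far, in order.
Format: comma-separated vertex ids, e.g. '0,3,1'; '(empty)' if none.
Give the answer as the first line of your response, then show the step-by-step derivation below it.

2,0,3,4,6,7,8

step 1: dequeue 2; queue=[0,3,4,6,7,8]; order=2
step 2: dequeue 0; queue=[3,4,6,7,8]; order=2,0
step 3: dequeue 3; queue=[4,6,7,8]; order=2,0,3
step 4: dequeue 4; queue=[6,7,8,5]; order=2,0,3,4
step 5: dequeue 6; queue=[7,8,5]; order=2,0,3,4,6
step 6: dequeue 7; queue=[8,5,1]; order=2,0,3,4,6,7
step 7: dequeue 8; queue=[5,1]; order=2,0,3,4,6,7,8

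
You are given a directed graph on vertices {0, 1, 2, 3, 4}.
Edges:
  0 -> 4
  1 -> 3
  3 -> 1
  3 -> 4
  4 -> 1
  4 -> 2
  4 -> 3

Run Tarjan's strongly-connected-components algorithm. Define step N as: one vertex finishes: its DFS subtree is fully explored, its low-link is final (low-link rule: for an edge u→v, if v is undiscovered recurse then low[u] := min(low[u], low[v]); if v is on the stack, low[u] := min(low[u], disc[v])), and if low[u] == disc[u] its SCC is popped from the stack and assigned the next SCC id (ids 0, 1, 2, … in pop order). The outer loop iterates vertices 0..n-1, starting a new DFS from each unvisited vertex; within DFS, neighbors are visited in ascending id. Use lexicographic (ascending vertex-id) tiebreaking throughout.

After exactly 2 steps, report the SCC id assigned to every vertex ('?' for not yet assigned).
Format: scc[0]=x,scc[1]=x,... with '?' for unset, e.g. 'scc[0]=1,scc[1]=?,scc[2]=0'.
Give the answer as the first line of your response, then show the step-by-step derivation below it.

scc[0]=?,scc[1]=?,scc[2]=?,scc[3]=?,scc[4]=?

step 1: low=(low[0]=0,low[1]=2,low[2]=?,low[3]=1,low[4]=1); scc=(scc[0]=?,scc[1]=?,scc[2]=?,scc[3]=?,scc[4]=?)
step 2: low=(low[0]=0,low[1]=1,low[2]=?,low[3]=1,low[4]=1); scc=(scc[0]=?,scc[1]=?,scc[2]=?,scc[3]=?,scc[4]=?)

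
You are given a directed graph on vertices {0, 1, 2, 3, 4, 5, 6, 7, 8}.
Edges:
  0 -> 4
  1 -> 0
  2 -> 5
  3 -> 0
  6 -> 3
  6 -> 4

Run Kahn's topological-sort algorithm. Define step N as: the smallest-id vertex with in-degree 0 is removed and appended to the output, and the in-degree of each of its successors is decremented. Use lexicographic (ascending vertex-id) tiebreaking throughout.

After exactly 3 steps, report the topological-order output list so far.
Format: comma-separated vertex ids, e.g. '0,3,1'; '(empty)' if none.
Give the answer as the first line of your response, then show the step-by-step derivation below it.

1,2,5

step 1: output 1; order=[1]; indeg=(1,0,0,1,2,1,0,0,0)
step 2: output 2; order=[1,2]; indeg=(1,0,0,1,2,0,0,0,0)
step 3: output 5; order=[1,2,5]; indeg=(1,0,0,1,2,0,0,0,0)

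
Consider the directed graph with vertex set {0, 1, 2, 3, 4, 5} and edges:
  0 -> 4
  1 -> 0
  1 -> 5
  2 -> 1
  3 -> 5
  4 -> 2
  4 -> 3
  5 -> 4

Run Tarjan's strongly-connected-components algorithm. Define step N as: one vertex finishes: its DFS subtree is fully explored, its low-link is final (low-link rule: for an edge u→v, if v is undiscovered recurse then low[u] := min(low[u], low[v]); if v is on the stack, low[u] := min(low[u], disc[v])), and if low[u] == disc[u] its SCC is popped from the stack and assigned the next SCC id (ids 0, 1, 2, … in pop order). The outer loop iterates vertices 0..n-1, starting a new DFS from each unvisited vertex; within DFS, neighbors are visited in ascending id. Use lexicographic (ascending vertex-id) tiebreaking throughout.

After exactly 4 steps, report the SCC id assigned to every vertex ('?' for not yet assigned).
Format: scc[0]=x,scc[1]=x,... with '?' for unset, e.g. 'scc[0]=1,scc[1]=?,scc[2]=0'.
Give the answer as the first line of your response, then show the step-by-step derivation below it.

scc[0]=?,scc[1]=?,scc[2]=?,scc[3]=?,scc[4]=?,scc[5]=?

step 1: low=(low[0]=0,low[1]=0,low[2]=2,low[3]=?,low[4]=1,low[5]=1); scc=(scc[0]=?,scc[1]=?,scc[2]=?,scc[3]=?,scc[4]=?,scc[5]=?)
step 2: low=(low[0]=0,low[1]=0,low[2]=2,low[3]=?,low[4]=1,low[5]=1); scc=(scc[0]=?,scc[1]=?,scc[2]=?,scc[3]=?,scc[4]=?,scc[5]=?)
step 3: low=(low[0]=0,low[1]=0,low[2]=0,low[3]=?,low[4]=1,low[5]=1); scc=(scc[0]=?,scc[1]=?,scc[2]=?,scc[3]=?,scc[4]=?,scc[5]=?)
step 4: low=(low[0]=0,low[1]=0,low[2]=0,low[3]=4,low[4]=0,low[5]=1); scc=(scc[0]=?,scc[1]=?,scc[2]=?,scc[3]=?,scc[4]=?,scc[5]=?)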